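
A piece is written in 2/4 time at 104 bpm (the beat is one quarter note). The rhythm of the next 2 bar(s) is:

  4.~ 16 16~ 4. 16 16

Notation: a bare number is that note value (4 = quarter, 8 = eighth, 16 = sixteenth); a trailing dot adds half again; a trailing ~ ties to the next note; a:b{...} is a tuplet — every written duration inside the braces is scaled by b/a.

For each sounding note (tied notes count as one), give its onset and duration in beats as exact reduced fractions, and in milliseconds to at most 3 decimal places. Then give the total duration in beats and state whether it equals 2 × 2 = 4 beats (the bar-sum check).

1) 0.0ms=0b +1009.615ms=7/4b
2) 1009.615ms=7/4b +1009.615ms=7/4b
3) 2019.231ms=7/2b +144.231ms=1/4b
4) 2163.462ms=15/4b +144.231ms=1/4b
Σ=4b of 4 (104bpm 2/4) — PASS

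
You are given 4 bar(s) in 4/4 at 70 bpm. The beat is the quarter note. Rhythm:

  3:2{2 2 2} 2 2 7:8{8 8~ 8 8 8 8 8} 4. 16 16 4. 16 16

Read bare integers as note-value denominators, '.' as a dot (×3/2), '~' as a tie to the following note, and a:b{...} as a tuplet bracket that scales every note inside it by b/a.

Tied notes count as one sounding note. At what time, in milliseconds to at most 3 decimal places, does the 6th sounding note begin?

1. 0.0ms @ 0 + 1142.857ms (4/3)
2. 1142.857ms @ 4/3 + 1142.857ms (4/3)
3. 2285.714ms @ 8/3 + 1142.857ms (4/3)
4. 3428.571ms @ 4 + 1714.286ms (2)
5. 5142.857ms @ 6 + 1714.286ms (2)
6. 6857.143ms @ 8 + 489.796ms (4/7)
7. 7346.939ms @ 60/7 + 979.592ms (8/7)
8. 8326.531ms @ 68/7 + 489.796ms (4/7)
9. 8816.327ms @ 72/7 + 489.796ms (4/7)
10. 9306.122ms @ 76/7 + 489.796ms (4/7)
11. 9795.918ms @ 80/7 + 489.796ms (4/7)
12. 10285.714ms @ 12 + 1285.714ms (3/2)
13. 11571.429ms @ 27/2 + 214.286ms (1/4)
14. 11785.714ms @ 55/4 + 214.286ms (1/4)
15. 12000.0ms @ 14 + 1285.714ms (3/2)
16. 13285.714ms @ 31/2 + 214.286ms (1/4)
17. 13500.0ms @ 63/4 + 214.286ms (1/4)

note 6 onset = 8b = 6857.143ms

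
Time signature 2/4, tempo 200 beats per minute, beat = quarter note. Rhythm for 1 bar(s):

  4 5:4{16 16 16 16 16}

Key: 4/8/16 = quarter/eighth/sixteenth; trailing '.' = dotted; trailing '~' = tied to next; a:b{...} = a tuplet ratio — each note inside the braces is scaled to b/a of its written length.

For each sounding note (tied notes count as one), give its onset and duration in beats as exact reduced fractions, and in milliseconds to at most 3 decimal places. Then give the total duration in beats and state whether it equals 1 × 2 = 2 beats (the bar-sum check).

1) 0.0ms=0b +300.0ms=1b
2) 300.0ms=1b +60.0ms=1/5b
3) 360.0ms=6/5b +60.0ms=1/5b
4) 420.0ms=7/5b +60.0ms=1/5b
5) 480.0ms=8/5b +60.0ms=1/5b
6) 540.0ms=9/5b +60.0ms=1/5b
Σ=2b of 2 (200bpm 2/4) — PASS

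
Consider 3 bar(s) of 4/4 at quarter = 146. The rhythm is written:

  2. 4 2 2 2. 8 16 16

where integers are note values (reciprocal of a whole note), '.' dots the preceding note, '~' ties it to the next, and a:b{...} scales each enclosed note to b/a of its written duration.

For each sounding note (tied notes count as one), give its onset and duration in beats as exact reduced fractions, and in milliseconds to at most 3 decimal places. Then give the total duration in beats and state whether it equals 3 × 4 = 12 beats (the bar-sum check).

1) 0.0ms=0b +1232.877ms=3b
2) 1232.877ms=3b +410.959ms=1b
3) 1643.836ms=4b +821.918ms=2b
4) 2465.753ms=6b +821.918ms=2b
5) 3287.671ms=8b +1232.877ms=3b
6) 4520.548ms=11b +205.479ms=1/2b
7) 4726.027ms=23/2b +102.74ms=1/4b
8) 4828.767ms=47/4b +102.74ms=1/4b
Σ=12b of 12 (146bpm 4/4) — PASS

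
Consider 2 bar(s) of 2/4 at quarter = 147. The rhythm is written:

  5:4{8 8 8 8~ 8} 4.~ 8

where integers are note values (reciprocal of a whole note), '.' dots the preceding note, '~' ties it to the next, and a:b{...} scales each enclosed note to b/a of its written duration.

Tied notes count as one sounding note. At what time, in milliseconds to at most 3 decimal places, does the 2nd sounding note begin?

note 2 onset = 2/5b = 163.265ms

1. 0.0ms @ 0 + 163.265ms (2/5)
2. 163.265ms @ 2/5 + 163.265ms (2/5)
3. 326.531ms @ 4/5 + 163.265ms (2/5)
4. 489.796ms @ 6/5 + 326.531ms (4/5)
5. 816.327ms @ 2 + 816.327ms (2)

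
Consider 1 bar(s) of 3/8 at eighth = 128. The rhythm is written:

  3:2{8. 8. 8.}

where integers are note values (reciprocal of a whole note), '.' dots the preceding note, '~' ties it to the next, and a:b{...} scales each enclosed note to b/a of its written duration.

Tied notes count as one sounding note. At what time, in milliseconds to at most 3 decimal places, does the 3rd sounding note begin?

1. 0.0ms @ 0 + 468.75ms (1)
2. 468.75ms @ 1 + 468.75ms (1)
3. 937.5ms @ 2 + 468.75ms (1)

note 3 onset = 2b = 937.5ms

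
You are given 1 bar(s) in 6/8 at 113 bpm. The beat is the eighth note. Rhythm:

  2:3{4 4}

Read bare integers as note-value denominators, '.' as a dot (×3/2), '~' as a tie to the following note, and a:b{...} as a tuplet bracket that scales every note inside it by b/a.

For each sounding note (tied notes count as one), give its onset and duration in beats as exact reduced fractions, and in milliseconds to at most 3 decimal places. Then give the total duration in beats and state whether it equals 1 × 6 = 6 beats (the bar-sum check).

1) 0.0ms=0b +1592.92ms=3b
2) 1592.92ms=3b +1592.92ms=3b
Σ=6b of 6 (113bpm 6/8) — PASS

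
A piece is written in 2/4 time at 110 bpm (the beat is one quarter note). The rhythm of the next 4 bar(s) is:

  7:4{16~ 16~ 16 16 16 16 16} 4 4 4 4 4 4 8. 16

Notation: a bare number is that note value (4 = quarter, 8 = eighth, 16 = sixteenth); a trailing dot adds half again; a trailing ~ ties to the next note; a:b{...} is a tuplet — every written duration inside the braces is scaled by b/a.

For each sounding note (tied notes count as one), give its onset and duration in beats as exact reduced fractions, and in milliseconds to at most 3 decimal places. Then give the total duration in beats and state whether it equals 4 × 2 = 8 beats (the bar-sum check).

1) 0.0ms=0b +233.766ms=3/7b
2) 233.766ms=3/7b +77.922ms=1/7b
3) 311.688ms=4/7b +77.922ms=1/7b
4) 389.61ms=5/7b +77.922ms=1/7b
5) 467.532ms=6/7b +77.922ms=1/7b
6) 545.455ms=1b +545.455ms=1b
7) 1090.909ms=2b +545.455ms=1b
8) 1636.364ms=3b +545.455ms=1b
9) 2181.818ms=4b +545.455ms=1b
10) 2727.273ms=5b +545.455ms=1b
11) 3272.727ms=6b +545.455ms=1b
12) 3818.182ms=7b +409.091ms=3/4b
13) 4227.273ms=31/4b +136.364ms=1/4b
Σ=8b of 8 (110bpm 2/4) — PASS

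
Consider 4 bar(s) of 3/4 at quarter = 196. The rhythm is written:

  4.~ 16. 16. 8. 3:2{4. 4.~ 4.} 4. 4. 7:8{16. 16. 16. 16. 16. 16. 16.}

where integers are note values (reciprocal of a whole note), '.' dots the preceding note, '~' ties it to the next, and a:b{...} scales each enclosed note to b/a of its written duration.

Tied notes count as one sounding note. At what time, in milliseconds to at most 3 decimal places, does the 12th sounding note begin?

1. 0.0ms @ 0 + 573.98ms (15/8)
2. 573.98ms @ 15/8 + 114.796ms (3/8)
3. 688.776ms @ 9/4 + 229.592ms (3/4)
4. 918.367ms @ 3 + 306.122ms (1)
5. 1224.49ms @ 4 + 612.245ms (2)
6. 1836.735ms @ 6 + 459.184ms (3/2)
7. 2295.918ms @ 15/2 + 459.184ms (3/2)
8. 2755.102ms @ 9 + 131.195ms (3/7)
9. 2886.297ms @ 66/7 + 131.195ms (3/7)
10. 3017.493ms @ 69/7 + 131.195ms (3/7)
11. 3148.688ms @ 72/7 + 131.195ms (3/7)
12. 3279.883ms @ 75/7 + 131.195ms (3/7)
13. 3411.079ms @ 78/7 + 131.195ms (3/7)
14. 3542.274ms @ 81/7 + 131.195ms (3/7)

note 12 onset = 75/7b = 3279.883ms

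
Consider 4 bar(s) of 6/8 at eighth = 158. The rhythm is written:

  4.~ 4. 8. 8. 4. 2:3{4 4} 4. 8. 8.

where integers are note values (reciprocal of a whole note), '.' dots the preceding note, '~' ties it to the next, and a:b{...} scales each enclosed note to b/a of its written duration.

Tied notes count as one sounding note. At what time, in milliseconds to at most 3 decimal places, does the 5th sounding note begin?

note 5 onset = 12b = 4556.962ms

1. 0.0ms @ 0 + 2278.481ms (6)
2. 2278.481ms @ 6 + 569.62ms (3/2)
3. 2848.101ms @ 15/2 + 569.62ms (3/2)
4. 3417.722ms @ 9 + 1139.241ms (3)
5. 4556.962ms @ 12 + 1139.241ms (3)
6. 5696.203ms @ 15 + 1139.241ms (3)
7. 6835.443ms @ 18 + 1139.241ms (3)
8. 7974.684ms @ 21 + 569.62ms (3/2)
9. 8544.304ms @ 45/2 + 569.62ms (3/2)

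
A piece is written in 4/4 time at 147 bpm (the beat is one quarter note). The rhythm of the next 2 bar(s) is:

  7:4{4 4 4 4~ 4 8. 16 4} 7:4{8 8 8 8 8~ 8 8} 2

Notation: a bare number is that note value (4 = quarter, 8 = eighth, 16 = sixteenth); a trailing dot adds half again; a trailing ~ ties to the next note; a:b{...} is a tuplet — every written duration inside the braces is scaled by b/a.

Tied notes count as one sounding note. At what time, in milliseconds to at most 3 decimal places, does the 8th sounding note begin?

1. 0.0ms @ 0 + 233.236ms (4/7)
2. 233.236ms @ 4/7 + 233.236ms (4/7)
3. 466.472ms @ 8/7 + 233.236ms (4/7)
4. 699.708ms @ 12/7 + 466.472ms (8/7)
5. 1166.181ms @ 20/7 + 174.927ms (3/7)
6. 1341.108ms @ 23/7 + 58.309ms (1/7)
7. 1399.417ms @ 24/7 + 233.236ms (4/7)
8. 1632.653ms @ 4 + 116.618ms (2/7)
9. 1749.271ms @ 30/7 + 116.618ms (2/7)
10. 1865.889ms @ 32/7 + 116.618ms (2/7)
11. 1982.507ms @ 34/7 + 116.618ms (2/7)
12. 2099.125ms @ 36/7 + 233.236ms (4/7)
13. 2332.362ms @ 40/7 + 116.618ms (2/7)
14. 2448.98ms @ 6 + 816.327ms (2)

note 8 onset = 4b = 1632.653ms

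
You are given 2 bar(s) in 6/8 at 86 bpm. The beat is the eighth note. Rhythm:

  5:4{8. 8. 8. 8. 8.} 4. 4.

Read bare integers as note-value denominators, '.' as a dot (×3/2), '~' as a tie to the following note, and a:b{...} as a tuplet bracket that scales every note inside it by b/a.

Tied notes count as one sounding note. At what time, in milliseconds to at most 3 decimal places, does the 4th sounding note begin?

1. 0.0ms @ 0 + 837.209ms (6/5)
2. 837.209ms @ 6/5 + 837.209ms (6/5)
3. 1674.419ms @ 12/5 + 837.209ms (6/5)
4. 2511.628ms @ 18/5 + 837.209ms (6/5)
5. 3348.837ms @ 24/5 + 837.209ms (6/5)
6. 4186.047ms @ 6 + 2093.023ms (3)
7. 6279.07ms @ 9 + 2093.023ms (3)

note 4 onset = 18/5b = 2511.628ms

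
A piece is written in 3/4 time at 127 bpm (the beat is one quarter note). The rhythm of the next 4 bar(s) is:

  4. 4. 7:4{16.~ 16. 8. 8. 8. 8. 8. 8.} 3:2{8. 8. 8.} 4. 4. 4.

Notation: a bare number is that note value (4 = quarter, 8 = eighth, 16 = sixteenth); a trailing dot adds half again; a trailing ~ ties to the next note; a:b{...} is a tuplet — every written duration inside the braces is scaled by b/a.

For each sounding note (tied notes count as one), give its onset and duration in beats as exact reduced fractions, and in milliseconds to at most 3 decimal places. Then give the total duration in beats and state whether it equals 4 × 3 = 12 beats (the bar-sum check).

1) 0.0ms=0b +708.661ms=3/2b
2) 708.661ms=3/2b +708.661ms=3/2b
3) 1417.323ms=3b +202.475ms=3/7b
4) 1619.798ms=24/7b +202.475ms=3/7b
5) 1822.272ms=27/7b +202.475ms=3/7b
6) 2024.747ms=30/7b +202.475ms=3/7b
7) 2227.222ms=33/7b +202.475ms=3/7b
8) 2429.696ms=36/7b +202.475ms=3/7b
9) 2632.171ms=39/7b +202.475ms=3/7b
10) 2834.646ms=6b +236.22ms=1/2b
11) 3070.866ms=13/2b +236.22ms=1/2b
12) 3307.087ms=7b +236.22ms=1/2b
13) 3543.307ms=15/2b +708.661ms=3/2b
14) 4251.969ms=9b +708.661ms=3/2b
15) 4960.63ms=21/2b +708.661ms=3/2b
Σ=12b of 12 (127bpm 3/4) — PASS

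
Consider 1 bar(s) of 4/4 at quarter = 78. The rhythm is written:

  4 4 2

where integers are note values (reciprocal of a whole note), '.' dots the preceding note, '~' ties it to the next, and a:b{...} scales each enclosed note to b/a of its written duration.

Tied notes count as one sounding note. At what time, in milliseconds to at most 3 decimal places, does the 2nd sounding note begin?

note 2 onset = 1b = 769.231ms

1. 0.0ms @ 0 + 769.231ms (1)
2. 769.231ms @ 1 + 769.231ms (1)
3. 1538.462ms @ 2 + 1538.462ms (2)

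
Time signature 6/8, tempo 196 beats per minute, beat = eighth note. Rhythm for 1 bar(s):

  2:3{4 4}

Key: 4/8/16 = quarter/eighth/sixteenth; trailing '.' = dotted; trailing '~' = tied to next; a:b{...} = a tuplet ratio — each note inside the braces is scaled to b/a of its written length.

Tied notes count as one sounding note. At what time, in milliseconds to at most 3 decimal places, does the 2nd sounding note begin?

note 2 onset = 3b = 918.367ms

1. 0.0ms @ 0 + 918.367ms (3)
2. 918.367ms @ 3 + 918.367ms (3)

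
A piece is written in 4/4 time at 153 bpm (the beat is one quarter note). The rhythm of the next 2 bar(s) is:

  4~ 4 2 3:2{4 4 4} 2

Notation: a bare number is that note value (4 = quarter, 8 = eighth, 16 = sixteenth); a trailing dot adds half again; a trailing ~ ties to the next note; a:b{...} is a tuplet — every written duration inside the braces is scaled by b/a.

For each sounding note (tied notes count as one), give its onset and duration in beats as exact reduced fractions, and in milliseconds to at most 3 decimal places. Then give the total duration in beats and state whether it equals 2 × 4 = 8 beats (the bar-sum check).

1) 0.0ms=0b +784.314ms=2b
2) 784.314ms=2b +784.314ms=2b
3) 1568.627ms=4b +261.438ms=2/3b
4) 1830.065ms=14/3b +261.438ms=2/3b
5) 2091.503ms=16/3b +261.438ms=2/3b
6) 2352.941ms=6b +784.314ms=2b
Σ=8b of 8 (153bpm 4/4) — PASS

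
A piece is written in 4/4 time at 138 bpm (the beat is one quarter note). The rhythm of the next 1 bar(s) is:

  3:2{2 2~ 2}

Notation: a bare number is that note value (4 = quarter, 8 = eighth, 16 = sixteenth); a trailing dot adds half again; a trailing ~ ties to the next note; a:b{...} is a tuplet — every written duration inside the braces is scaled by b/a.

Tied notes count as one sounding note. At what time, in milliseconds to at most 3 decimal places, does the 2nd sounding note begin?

note 2 onset = 4/3b = 579.71ms

1. 0.0ms @ 0 + 579.71ms (4/3)
2. 579.71ms @ 4/3 + 1159.42ms (8/3)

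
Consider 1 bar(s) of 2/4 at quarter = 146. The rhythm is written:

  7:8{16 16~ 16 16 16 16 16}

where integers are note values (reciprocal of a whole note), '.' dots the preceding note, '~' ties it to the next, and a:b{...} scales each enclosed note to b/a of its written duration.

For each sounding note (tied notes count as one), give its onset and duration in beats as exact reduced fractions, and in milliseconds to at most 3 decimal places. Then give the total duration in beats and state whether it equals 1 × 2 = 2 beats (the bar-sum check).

1) 0.0ms=0b +117.417ms=2/7b
2) 117.417ms=2/7b +234.834ms=4/7b
3) 352.25ms=6/7b +117.417ms=2/7b
4) 469.667ms=8/7b +117.417ms=2/7b
5) 587.084ms=10/7b +117.417ms=2/7b
6) 704.501ms=12/7b +117.417ms=2/7b
Σ=2b of 2 (146bpm 2/4) — PASS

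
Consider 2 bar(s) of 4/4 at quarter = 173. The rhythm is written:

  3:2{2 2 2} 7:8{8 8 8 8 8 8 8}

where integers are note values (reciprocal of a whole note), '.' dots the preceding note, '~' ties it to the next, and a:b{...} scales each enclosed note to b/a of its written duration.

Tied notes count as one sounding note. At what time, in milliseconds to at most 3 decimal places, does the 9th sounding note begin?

note 9 onset = 48/7b = 2378.2ms

1. 0.0ms @ 0 + 462.428ms (4/3)
2. 462.428ms @ 4/3 + 462.428ms (4/3)
3. 924.855ms @ 8/3 + 462.428ms (4/3)
4. 1387.283ms @ 4 + 198.183ms (4/7)
5. 1585.467ms @ 32/7 + 198.183ms (4/7)
6. 1783.65ms @ 36/7 + 198.183ms (4/7)
7. 1981.833ms @ 40/7 + 198.183ms (4/7)
8. 2180.017ms @ 44/7 + 198.183ms (4/7)
9. 2378.2ms @ 48/7 + 198.183ms (4/7)
10. 2576.383ms @ 52/7 + 198.183ms (4/7)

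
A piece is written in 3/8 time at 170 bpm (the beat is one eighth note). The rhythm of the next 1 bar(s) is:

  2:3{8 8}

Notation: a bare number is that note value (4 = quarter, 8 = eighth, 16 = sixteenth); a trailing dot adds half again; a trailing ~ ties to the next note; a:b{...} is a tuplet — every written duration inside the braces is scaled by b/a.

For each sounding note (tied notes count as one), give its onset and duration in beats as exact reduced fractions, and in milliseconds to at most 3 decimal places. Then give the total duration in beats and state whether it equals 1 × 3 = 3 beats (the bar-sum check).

1) 0.0ms=0b +529.412ms=3/2b
2) 529.412ms=3/2b +529.412ms=3/2b
Σ=3b of 3 (170bpm 3/8) — PASS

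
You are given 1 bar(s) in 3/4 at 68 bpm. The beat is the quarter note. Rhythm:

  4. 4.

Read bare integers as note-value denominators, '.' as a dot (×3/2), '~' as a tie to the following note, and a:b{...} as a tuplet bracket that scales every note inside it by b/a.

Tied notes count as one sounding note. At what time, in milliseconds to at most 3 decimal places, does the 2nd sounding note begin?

note 2 onset = 3/2b = 1323.529ms

1. 0.0ms @ 0 + 1323.529ms (3/2)
2. 1323.529ms @ 3/2 + 1323.529ms (3/2)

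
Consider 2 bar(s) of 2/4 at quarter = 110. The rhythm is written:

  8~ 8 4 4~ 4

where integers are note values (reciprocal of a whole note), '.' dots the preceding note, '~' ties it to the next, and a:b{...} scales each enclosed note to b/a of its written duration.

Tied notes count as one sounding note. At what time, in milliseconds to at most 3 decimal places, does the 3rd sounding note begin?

1. 0.0ms @ 0 + 545.455ms (1)
2. 545.455ms @ 1 + 545.455ms (1)
3. 1090.909ms @ 2 + 1090.909ms (2)

note 3 onset = 2b = 1090.909ms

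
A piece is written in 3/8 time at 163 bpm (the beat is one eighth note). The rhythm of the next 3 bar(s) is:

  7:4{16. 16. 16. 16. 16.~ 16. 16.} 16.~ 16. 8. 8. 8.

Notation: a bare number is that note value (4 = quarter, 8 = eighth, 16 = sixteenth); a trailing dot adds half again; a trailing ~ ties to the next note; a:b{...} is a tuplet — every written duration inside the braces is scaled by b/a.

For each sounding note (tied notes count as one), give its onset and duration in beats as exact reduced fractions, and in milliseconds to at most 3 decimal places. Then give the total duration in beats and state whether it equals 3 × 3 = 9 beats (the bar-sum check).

1) 0.0ms=0b +157.756ms=3/7b
2) 157.756ms=3/7b +157.756ms=3/7b
3) 315.513ms=6/7b +157.756ms=3/7b
4) 473.269ms=9/7b +157.756ms=3/7b
5) 631.025ms=12/7b +315.513ms=6/7b
6) 946.538ms=18/7b +157.756ms=3/7b
7) 1104.294ms=3b +552.147ms=3/2b
8) 1656.442ms=9/2b +552.147ms=3/2b
9) 2208.589ms=6b +552.147ms=3/2b
10) 2760.736ms=15/2b +552.147ms=3/2b
Σ=9b of 9 (163bpm 3/8) — PASS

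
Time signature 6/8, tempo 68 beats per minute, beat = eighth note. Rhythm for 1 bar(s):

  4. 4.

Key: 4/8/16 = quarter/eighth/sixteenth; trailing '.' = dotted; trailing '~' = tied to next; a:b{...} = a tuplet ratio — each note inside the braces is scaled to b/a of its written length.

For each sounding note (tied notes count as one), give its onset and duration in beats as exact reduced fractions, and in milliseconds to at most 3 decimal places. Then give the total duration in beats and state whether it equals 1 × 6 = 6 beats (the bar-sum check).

1) 0.0ms=0b +2647.059ms=3b
2) 2647.059ms=3b +2647.059ms=3b
Σ=6b of 6 (68bpm 6/8) — PASS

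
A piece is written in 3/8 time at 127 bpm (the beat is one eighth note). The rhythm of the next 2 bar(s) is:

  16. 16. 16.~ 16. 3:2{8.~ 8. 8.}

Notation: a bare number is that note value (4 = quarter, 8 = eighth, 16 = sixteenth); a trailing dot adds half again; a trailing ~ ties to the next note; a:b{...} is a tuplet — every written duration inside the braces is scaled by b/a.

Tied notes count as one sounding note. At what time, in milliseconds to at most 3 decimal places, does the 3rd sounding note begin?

note 3 onset = 3/2b = 708.661ms

1. 0.0ms @ 0 + 354.331ms (3/4)
2. 354.331ms @ 3/4 + 354.331ms (3/4)
3. 708.661ms @ 3/2 + 708.661ms (3/2)
4. 1417.323ms @ 3 + 944.882ms (2)
5. 2362.205ms @ 5 + 472.441ms (1)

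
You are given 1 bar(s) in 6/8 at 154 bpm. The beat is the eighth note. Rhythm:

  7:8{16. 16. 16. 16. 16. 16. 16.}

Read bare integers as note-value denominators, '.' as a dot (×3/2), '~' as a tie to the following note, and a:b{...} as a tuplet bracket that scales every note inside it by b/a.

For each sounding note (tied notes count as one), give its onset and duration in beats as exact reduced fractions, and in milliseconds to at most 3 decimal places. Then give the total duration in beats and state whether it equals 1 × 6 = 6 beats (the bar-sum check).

1) 0.0ms=0b +333.952ms=6/7b
2) 333.952ms=6/7b +333.952ms=6/7b
3) 667.904ms=12/7b +333.952ms=6/7b
4) 1001.855ms=18/7b +333.952ms=6/7b
5) 1335.807ms=24/7b +333.952ms=6/7b
6) 1669.759ms=30/7b +333.952ms=6/7b
7) 2003.711ms=36/7b +333.952ms=6/7b
Σ=6b of 6 (154bpm 6/8) — PASS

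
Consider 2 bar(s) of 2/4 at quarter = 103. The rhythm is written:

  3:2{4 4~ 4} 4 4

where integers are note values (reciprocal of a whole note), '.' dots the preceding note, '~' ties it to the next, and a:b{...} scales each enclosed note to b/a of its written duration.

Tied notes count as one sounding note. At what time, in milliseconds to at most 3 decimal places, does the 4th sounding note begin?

note 4 onset = 3b = 1747.573ms

1. 0.0ms @ 0 + 388.35ms (2/3)
2. 388.35ms @ 2/3 + 776.699ms (4/3)
3. 1165.049ms @ 2 + 582.524ms (1)
4. 1747.573ms @ 3 + 582.524ms (1)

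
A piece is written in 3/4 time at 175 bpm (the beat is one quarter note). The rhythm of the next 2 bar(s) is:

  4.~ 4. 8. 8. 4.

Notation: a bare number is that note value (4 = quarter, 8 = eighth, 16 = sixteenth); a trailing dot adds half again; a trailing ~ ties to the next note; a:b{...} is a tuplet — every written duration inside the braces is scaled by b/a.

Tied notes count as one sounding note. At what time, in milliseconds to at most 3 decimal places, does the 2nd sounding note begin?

1. 0.0ms @ 0 + 1028.571ms (3)
2. 1028.571ms @ 3 + 257.143ms (3/4)
3. 1285.714ms @ 15/4 + 257.143ms (3/4)
4. 1542.857ms @ 9/2 + 514.286ms (3/2)

note 2 onset = 3b = 1028.571ms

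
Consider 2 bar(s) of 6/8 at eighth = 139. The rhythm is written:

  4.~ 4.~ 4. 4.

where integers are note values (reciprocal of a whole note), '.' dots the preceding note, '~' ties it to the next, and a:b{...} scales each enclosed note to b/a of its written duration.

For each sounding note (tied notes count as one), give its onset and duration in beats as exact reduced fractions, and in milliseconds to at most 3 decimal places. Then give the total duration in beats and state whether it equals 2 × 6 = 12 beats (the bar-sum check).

1) 0.0ms=0b +3884.892ms=9b
2) 3884.892ms=9b +1294.964ms=3b
Σ=12b of 12 (139bpm 6/8) — PASS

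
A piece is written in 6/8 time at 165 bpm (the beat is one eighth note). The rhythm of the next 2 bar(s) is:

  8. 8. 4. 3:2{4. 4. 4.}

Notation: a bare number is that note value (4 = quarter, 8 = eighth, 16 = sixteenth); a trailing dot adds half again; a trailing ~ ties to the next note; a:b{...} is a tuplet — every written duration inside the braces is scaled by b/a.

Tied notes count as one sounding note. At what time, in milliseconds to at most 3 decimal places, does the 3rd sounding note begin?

note 3 onset = 3b = 1090.909ms

1. 0.0ms @ 0 + 545.455ms (3/2)
2. 545.455ms @ 3/2 + 545.455ms (3/2)
3. 1090.909ms @ 3 + 1090.909ms (3)
4. 2181.818ms @ 6 + 727.273ms (2)
5. 2909.091ms @ 8 + 727.273ms (2)
6. 3636.364ms @ 10 + 727.273ms (2)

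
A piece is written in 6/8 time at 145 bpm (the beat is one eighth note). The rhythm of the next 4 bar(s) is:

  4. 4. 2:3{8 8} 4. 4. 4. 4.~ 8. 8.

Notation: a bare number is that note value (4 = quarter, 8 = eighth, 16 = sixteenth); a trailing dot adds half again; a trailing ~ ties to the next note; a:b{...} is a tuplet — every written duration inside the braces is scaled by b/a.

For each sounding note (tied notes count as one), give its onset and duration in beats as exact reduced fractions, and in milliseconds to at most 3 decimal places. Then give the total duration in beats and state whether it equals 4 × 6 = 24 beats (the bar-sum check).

1) 0.0ms=0b +1241.379ms=3b
2) 1241.379ms=3b +1241.379ms=3b
3) 2482.759ms=6b +620.69ms=3/2b
4) 3103.448ms=15/2b +620.69ms=3/2b
5) 3724.138ms=9b +1241.379ms=3b
6) 4965.517ms=12b +1241.379ms=3b
7) 6206.897ms=15b +1241.379ms=3b
8) 7448.276ms=18b +1862.069ms=9/2b
9) 9310.345ms=45/2b +620.69ms=3/2b
Σ=24b of 24 (145bpm 6/8) — PASS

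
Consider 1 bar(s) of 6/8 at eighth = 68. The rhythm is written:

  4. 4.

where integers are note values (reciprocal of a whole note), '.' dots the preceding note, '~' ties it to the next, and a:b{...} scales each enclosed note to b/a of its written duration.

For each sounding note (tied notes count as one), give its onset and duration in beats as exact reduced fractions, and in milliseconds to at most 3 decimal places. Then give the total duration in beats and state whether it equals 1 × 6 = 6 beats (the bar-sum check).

1) 0.0ms=0b +2647.059ms=3b
2) 2647.059ms=3b +2647.059ms=3b
Σ=6b of 6 (68bpm 6/8) — PASS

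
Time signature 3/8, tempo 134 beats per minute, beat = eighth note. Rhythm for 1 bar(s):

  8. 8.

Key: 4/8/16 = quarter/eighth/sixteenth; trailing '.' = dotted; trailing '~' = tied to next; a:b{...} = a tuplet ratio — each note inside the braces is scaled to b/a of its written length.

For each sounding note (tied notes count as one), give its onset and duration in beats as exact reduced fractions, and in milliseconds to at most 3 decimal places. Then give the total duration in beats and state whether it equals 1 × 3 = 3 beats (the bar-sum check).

1) 0.0ms=0b +671.642ms=3/2b
2) 671.642ms=3/2b +671.642ms=3/2b
Σ=3b of 3 (134bpm 3/8) — PASS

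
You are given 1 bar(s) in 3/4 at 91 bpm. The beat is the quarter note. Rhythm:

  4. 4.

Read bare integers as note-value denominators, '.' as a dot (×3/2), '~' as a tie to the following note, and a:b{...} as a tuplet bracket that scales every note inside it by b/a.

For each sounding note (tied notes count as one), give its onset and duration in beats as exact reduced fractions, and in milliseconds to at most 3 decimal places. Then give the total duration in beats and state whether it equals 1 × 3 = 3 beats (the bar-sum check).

1) 0.0ms=0b +989.011ms=3/2b
2) 989.011ms=3/2b +989.011ms=3/2b
Σ=3b of 3 (91bpm 3/4) — PASS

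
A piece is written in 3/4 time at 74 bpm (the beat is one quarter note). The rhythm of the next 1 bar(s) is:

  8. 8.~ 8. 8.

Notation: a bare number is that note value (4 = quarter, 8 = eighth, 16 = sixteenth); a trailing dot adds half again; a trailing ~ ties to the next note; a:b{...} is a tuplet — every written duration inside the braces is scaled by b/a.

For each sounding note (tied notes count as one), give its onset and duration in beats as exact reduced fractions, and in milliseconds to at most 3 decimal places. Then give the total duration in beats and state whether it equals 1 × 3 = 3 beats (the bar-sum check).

1) 0.0ms=0b +608.108ms=3/4b
2) 608.108ms=3/4b +1216.216ms=3/2b
3) 1824.324ms=9/4b +608.108ms=3/4b
Σ=3b of 3 (74bpm 3/4) — PASS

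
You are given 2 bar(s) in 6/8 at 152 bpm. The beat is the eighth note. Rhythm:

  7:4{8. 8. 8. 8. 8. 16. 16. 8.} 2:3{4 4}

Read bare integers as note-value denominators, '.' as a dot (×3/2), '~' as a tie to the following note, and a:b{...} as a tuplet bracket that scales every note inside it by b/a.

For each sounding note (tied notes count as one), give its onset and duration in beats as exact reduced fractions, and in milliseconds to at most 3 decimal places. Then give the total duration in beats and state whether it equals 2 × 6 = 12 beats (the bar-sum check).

1) 0.0ms=0b +338.346ms=6/7b
2) 338.346ms=6/7b +338.346ms=6/7b
3) 676.692ms=12/7b +338.346ms=6/7b
4) 1015.038ms=18/7b +338.346ms=6/7b
5) 1353.383ms=24/7b +338.346ms=6/7b
6) 1691.729ms=30/7b +169.173ms=3/7b
7) 1860.902ms=33/7b +169.173ms=3/7b
8) 2030.075ms=36/7b +338.346ms=6/7b
9) 2368.421ms=6b +1184.211ms=3b
10) 3552.632ms=9b +1184.211ms=3b
Σ=12b of 12 (152bpm 6/8) — PASS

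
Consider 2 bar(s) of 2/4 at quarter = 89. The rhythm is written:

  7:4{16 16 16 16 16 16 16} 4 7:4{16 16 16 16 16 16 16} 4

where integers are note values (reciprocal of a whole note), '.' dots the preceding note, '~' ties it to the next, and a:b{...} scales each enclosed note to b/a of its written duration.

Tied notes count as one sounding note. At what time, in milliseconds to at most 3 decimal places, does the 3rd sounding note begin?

1. 0.0ms @ 0 + 96.308ms (1/7)
2. 96.308ms @ 1/7 + 96.308ms (1/7)
3. 192.616ms @ 2/7 + 96.308ms (1/7)
4. 288.925ms @ 3/7 + 96.308ms (1/7)
5. 385.233ms @ 4/7 + 96.308ms (1/7)
6. 481.541ms @ 5/7 + 96.308ms (1/7)
7. 577.849ms @ 6/7 + 96.308ms (1/7)
8. 674.157ms @ 1 + 674.157ms (1)
9. 1348.315ms @ 2 + 96.308ms (1/7)
10. 1444.623ms @ 15/7 + 96.308ms (1/7)
11. 1540.931ms @ 16/7 + 96.308ms (1/7)
12. 1637.239ms @ 17/7 + 96.308ms (1/7)
13. 1733.547ms @ 18/7 + 96.308ms (1/7)
14. 1829.856ms @ 19/7 + 96.308ms (1/7)
15. 1926.164ms @ 20/7 + 96.308ms (1/7)
16. 2022.472ms @ 3 + 674.157ms (1)

note 3 onset = 2/7b = 192.616ms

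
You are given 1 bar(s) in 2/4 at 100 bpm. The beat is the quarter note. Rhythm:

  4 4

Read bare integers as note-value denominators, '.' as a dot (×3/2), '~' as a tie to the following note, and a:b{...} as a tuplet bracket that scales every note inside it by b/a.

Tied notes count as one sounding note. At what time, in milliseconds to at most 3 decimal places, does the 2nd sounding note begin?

1. 0.0ms @ 0 + 600.0ms (1)
2. 600.0ms @ 1 + 600.0ms (1)

note 2 onset = 1b = 600.0ms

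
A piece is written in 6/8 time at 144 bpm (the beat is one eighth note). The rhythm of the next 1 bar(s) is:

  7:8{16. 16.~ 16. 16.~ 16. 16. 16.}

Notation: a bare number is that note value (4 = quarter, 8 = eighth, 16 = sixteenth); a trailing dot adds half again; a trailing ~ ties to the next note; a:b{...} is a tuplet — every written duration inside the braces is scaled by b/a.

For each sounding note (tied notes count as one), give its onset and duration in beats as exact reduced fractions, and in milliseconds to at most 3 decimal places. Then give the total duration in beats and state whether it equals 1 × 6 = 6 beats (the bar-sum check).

1) 0.0ms=0b +357.143ms=6/7b
2) 357.143ms=6/7b +714.286ms=12/7b
3) 1071.429ms=18/7b +714.286ms=12/7b
4) 1785.714ms=30/7b +357.143ms=6/7b
5) 2142.857ms=36/7b +357.143ms=6/7b
Σ=6b of 6 (144bpm 6/8) — PASS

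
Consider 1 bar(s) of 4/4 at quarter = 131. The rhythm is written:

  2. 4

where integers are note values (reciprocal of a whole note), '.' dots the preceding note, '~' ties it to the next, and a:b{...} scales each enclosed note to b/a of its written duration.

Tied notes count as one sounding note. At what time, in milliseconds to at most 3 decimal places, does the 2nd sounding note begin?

1. 0.0ms @ 0 + 1374.046ms (3)
2. 1374.046ms @ 3 + 458.015ms (1)

note 2 onset = 3b = 1374.046ms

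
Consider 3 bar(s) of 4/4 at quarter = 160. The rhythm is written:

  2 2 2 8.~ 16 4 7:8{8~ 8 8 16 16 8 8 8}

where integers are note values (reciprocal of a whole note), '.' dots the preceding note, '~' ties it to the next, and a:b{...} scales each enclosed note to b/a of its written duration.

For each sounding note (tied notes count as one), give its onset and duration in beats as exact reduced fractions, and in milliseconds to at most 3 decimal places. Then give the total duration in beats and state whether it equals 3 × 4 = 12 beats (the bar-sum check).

1) 0.0ms=0b +750.0ms=2b
2) 750.0ms=2b +750.0ms=2b
3) 1500.0ms=4b +750.0ms=2b
4) 2250.0ms=6b +375.0ms=1b
5) 2625.0ms=7b +375.0ms=1b
6) 3000.0ms=8b +428.571ms=8/7b
7) 3428.571ms=64/7b +214.286ms=4/7b
8) 3642.857ms=68/7b +107.143ms=2/7b
9) 3750.0ms=10b +107.143ms=2/7b
10) 3857.143ms=72/7b +214.286ms=4/7b
11) 4071.429ms=76/7b +214.286ms=4/7b
12) 4285.714ms=80/7b +214.286ms=4/7b
Σ=12b of 12 (160bpm 4/4) — PASS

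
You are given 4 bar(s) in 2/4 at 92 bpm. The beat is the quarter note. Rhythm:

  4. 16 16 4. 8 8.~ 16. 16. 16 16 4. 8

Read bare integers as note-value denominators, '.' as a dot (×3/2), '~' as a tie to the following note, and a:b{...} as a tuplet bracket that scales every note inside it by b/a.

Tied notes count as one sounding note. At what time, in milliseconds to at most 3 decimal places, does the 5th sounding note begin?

1. 0.0ms @ 0 + 978.261ms (3/2)
2. 978.261ms @ 3/2 + 163.043ms (1/4)
3. 1141.304ms @ 7/4 + 163.043ms (1/4)
4. 1304.348ms @ 2 + 978.261ms (3/2)
5. 2282.609ms @ 7/2 + 326.087ms (1/2)
6. 2608.696ms @ 4 + 733.696ms (9/8)
7. 3342.391ms @ 41/8 + 244.565ms (3/8)
8. 3586.957ms @ 11/2 + 163.043ms (1/4)
9. 3750.0ms @ 23/4 + 163.043ms (1/4)
10. 3913.043ms @ 6 + 978.261ms (3/2)
11. 4891.304ms @ 15/2 + 326.087ms (1/2)

note 5 onset = 7/2b = 2282.609ms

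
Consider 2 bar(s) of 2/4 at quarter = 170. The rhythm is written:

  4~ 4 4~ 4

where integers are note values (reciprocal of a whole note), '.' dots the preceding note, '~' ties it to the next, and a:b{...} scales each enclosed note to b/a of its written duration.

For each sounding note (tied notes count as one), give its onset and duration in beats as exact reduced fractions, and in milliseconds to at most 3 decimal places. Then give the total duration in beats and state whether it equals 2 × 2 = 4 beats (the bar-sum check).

1) 0.0ms=0b +705.882ms=2b
2) 705.882ms=2b +705.882ms=2b
Σ=4b of 4 (170bpm 2/4) — PASS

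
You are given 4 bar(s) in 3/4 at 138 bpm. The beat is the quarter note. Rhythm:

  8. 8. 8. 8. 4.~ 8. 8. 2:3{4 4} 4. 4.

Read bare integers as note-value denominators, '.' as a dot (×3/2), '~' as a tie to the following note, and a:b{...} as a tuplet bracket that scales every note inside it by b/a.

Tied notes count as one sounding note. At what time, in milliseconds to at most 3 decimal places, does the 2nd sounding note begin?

note 2 onset = 3/4b = 326.087ms

1. 0.0ms @ 0 + 326.087ms (3/4)
2. 326.087ms @ 3/4 + 326.087ms (3/4)
3. 652.174ms @ 3/2 + 326.087ms (3/4)
4. 978.261ms @ 9/4 + 326.087ms (3/4)
5. 1304.348ms @ 3 + 978.261ms (9/4)
6. 2282.609ms @ 21/4 + 326.087ms (3/4)
7. 2608.696ms @ 6 + 652.174ms (3/2)
8. 3260.87ms @ 15/2 + 652.174ms (3/2)
9. 3913.043ms @ 9 + 652.174ms (3/2)
10. 4565.217ms @ 21/2 + 652.174ms (3/2)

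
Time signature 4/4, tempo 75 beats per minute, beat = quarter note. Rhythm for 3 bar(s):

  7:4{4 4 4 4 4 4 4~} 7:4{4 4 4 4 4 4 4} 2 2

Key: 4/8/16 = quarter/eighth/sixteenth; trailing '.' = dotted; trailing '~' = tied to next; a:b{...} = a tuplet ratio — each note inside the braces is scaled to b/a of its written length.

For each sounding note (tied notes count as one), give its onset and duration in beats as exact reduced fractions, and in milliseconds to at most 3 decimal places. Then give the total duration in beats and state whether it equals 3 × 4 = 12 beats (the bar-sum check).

1) 0.0ms=0b +457.143ms=4/7b
2) 457.143ms=4/7b +457.143ms=4/7b
3) 914.286ms=8/7b +457.143ms=4/7b
4) 1371.429ms=12/7b +457.143ms=4/7b
5) 1828.571ms=16/7b +457.143ms=4/7b
6) 2285.714ms=20/7b +457.143ms=4/7b
7) 2742.857ms=24/7b +914.286ms=8/7b
8) 3657.143ms=32/7b +457.143ms=4/7b
9) 4114.286ms=36/7b +457.143ms=4/7b
10) 4571.429ms=40/7b +457.143ms=4/7b
11) 5028.571ms=44/7b +457.143ms=4/7b
12) 5485.714ms=48/7b +457.143ms=4/7b
13) 5942.857ms=52/7b +457.143ms=4/7b
14) 6400.0ms=8b +1600.0ms=2b
15) 8000.0ms=10b +1600.0ms=2b
Σ=12b of 12 (75bpm 4/4) — PASS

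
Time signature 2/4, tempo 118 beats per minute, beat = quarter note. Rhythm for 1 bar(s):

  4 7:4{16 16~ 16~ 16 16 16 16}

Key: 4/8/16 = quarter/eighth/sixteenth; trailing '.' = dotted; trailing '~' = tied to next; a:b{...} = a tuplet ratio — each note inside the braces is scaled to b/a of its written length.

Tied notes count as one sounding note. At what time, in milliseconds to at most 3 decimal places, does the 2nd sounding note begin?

1. 0.0ms @ 0 + 508.475ms (1)
2. 508.475ms @ 1 + 72.639ms (1/7)
3. 581.114ms @ 8/7 + 217.918ms (3/7)
4. 799.031ms @ 11/7 + 72.639ms (1/7)
5. 871.671ms @ 12/7 + 72.639ms (1/7)
6. 944.31ms @ 13/7 + 72.639ms (1/7)

note 2 onset = 1b = 508.475ms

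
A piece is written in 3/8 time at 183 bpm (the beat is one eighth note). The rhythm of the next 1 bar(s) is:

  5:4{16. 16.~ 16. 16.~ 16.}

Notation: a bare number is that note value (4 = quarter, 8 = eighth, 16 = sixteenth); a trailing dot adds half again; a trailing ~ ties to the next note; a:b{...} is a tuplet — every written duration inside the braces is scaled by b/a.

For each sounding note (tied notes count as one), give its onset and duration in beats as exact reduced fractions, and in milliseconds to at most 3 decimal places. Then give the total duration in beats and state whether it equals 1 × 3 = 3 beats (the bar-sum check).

1) 0.0ms=0b +196.721ms=3/5b
2) 196.721ms=3/5b +393.443ms=6/5b
3) 590.164ms=9/5b +393.443ms=6/5b
Σ=3b of 3 (183bpm 3/8) — PASS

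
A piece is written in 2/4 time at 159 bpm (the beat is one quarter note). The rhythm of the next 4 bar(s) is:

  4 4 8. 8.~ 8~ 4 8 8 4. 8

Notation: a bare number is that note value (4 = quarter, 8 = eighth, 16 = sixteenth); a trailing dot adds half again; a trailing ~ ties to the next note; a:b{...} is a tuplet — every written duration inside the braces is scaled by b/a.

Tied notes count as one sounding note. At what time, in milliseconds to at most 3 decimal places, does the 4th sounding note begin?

note 4 onset = 11/4b = 1037.736ms

1. 0.0ms @ 0 + 377.358ms (1)
2. 377.358ms @ 1 + 377.358ms (1)
3. 754.717ms @ 2 + 283.019ms (3/4)
4. 1037.736ms @ 11/4 + 849.057ms (9/4)
5. 1886.792ms @ 5 + 188.679ms (1/2)
6. 2075.472ms @ 11/2 + 188.679ms (1/2)
7. 2264.151ms @ 6 + 566.038ms (3/2)
8. 2830.189ms @ 15/2 + 188.679ms (1/2)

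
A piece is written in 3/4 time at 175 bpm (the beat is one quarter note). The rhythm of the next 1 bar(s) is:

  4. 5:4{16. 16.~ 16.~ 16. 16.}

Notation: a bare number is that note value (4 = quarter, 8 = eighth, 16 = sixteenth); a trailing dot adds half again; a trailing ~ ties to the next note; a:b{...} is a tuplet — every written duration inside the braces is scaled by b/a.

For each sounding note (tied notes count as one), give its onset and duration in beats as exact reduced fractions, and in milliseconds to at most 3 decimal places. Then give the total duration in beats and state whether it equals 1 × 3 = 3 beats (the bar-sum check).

1) 0.0ms=0b +514.286ms=3/2b
2) 514.286ms=3/2b +102.857ms=3/10b
3) 617.143ms=9/5b +308.571ms=9/10b
4) 925.714ms=27/10b +102.857ms=3/10b
Σ=3b of 3 (175bpm 3/4) — PASS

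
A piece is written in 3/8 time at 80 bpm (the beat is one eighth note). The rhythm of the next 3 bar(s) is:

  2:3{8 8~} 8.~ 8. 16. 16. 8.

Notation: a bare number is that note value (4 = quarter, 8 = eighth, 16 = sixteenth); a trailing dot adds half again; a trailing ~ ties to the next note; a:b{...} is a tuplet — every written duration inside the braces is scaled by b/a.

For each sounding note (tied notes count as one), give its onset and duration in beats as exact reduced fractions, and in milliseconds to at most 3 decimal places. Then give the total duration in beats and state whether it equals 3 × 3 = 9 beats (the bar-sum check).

1) 0.0ms=0b +1125.0ms=3/2b
2) 1125.0ms=3/2b +3375.0ms=9/2b
3) 4500.0ms=6b +562.5ms=3/4b
4) 5062.5ms=27/4b +562.5ms=3/4b
5) 5625.0ms=15/2b +1125.0ms=3/2b
Σ=9b of 9 (80bpm 3/8) — PASS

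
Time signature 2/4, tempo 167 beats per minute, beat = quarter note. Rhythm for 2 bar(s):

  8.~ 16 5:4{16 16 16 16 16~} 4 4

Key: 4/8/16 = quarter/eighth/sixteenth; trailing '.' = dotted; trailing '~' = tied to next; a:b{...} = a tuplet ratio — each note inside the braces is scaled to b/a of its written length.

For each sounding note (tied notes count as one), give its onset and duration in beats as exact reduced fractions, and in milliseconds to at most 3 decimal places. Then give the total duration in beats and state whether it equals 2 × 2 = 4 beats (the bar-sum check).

1) 0.0ms=0b +359.281ms=1b
2) 359.281ms=1b +71.856ms=1/5b
3) 431.138ms=6/5b +71.856ms=1/5b
4) 502.994ms=7/5b +71.856ms=1/5b
5) 574.85ms=8/5b +71.856ms=1/5b
6) 646.707ms=9/5b +431.138ms=6/5b
7) 1077.844ms=3b +359.281ms=1b
Σ=4b of 4 (167bpm 2/4) — PASS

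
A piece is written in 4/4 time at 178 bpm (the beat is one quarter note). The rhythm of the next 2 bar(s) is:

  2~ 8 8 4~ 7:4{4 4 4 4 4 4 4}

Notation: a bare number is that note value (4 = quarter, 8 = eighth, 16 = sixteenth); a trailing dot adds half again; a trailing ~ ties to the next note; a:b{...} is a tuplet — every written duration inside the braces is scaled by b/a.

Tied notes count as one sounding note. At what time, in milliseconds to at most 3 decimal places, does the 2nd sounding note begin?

note 2 onset = 5/2b = 842.697ms

1. 0.0ms @ 0 + 842.697ms (5/2)
2. 842.697ms @ 5/2 + 168.539ms (1/2)
3. 1011.236ms @ 3 + 529.695ms (11/7)
4. 1540.931ms @ 32/7 + 192.616ms (4/7)
5. 1733.547ms @ 36/7 + 192.616ms (4/7)
6. 1926.164ms @ 40/7 + 192.616ms (4/7)
7. 2118.78ms @ 44/7 + 192.616ms (4/7)
8. 2311.396ms @ 48/7 + 192.616ms (4/7)
9. 2504.013ms @ 52/7 + 192.616ms (4/7)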